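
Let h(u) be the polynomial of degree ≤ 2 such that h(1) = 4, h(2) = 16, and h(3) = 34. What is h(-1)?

Forward differences of the values at u = 1, 2, 3:
  h  : 4  16  34
  Δ  : 12  18
  Δ^2: 6
The second differences are constant, confirming degree 2.
Interpolating (Newton forward form) and evaluating at u = -1 gives h(-1) = -2.

-2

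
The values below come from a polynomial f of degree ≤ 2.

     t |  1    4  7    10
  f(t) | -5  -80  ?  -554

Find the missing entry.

The 3 known points determine the degree-2 polynomial uniquely.
Write f(t) = at^2 + bt + c. Substituting each data point gives a linear system:
  a + b + c = -5
  16a + 4b + c = -80
  100a + 10b + c = -554
Solving the system yields a = -6, b = 5, c = -4.
So f(t) = -6t^2 + 5t - 4.
Then f(7) = -263.

-263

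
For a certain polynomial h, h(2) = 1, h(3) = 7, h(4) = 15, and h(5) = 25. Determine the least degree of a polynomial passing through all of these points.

Forward differences of the values at n = 2, 3, 4, 5:
  h  : 1  7  15  25
  Δ  : 6  8  10
  Δ^2: 2  2
  Δ^3: 0
The second differences are constant (2) and nonzero, while all higher differences vanish, so the minimal degree is 2.

2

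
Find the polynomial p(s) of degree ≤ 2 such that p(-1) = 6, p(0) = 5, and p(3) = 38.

Write p(s) = as^2 + bs + c. Substituting each data point gives a linear system:
  a - b + c = 6
  c = 5
  9a + 3b + c = 38
Solving the system yields a = 3, b = 2, c = 5.
So p(s) = 3s^2 + 2s + 5.
Check: p(0) = 5. ✓

p(s) = 3s^2 + 2s + 5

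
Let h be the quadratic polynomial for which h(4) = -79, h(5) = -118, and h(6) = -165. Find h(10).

-433

Forward differences of the values at s = 4, 5, 6:
  h  : -79  -118  -165
  Δ  : -39  -47
  Δ^2: -8
The second differences are constant, confirming degree 2.
Interpolating (Newton forward form) and evaluating at s = 10 gives h(10) = -433.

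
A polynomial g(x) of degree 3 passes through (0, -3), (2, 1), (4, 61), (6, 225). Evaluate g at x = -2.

1

Write g(x) = ax^3 + bx^2 + cx + d. Substituting each data point gives a linear system:
  d = -3
  8a + 4b + 2c + d = 1
  64a + 16b + 4c + d = 61
  216a + 36b + 6c + d = 225
Solving the system yields a = 1, b = 1, c = -4, d = -3.
So g(x) = x^3 + x^2 - 4x - 3.
Then g(-2) = 1.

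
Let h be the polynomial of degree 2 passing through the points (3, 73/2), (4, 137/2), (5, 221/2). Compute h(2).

29/2

Forward differences of the values at x = 3, 4, 5:
  h  : 73/2  137/2  221/2
  Δ  : 32  42
  Δ^2: 10
The second differences are constant, confirming degree 2.
Interpolating (Newton forward form) and evaluating at x = 2 gives h(2) = 29/2.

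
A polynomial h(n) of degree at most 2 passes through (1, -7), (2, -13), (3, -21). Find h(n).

h(n) = -n^2 - 3n - 3

Using the Lagrange interpolation formula with nodes 1, 2, 3:
  L_0(n) = (n - 2)(n - 3) / 2
  L_1(n) = (n - 1)(n - 3) / -1
  L_2(n) = (n - 1)(n - 2) / 2
Then h(n) = -7·L_0(n) - 13·L_1(n) - 21·L_2(n).
Expanding and collecting terms gives h(n) = -n^2 - 3n - 3.
Check: h(3) = -21. ✓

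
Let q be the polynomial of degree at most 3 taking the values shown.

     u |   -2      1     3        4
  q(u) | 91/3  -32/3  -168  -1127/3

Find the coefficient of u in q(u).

Write q(u) = au^3 + bu^2 + cu + d. Substituting each data point gives a linear system:
  -8a + 4b - 2c + d = 91/3
  a + b + c + d = -32/3
  27a + 9b + 3c + d = -168
  64a + 16b + 4c + d = -1127/3
Solving the system yields a = -5, b = -3, c = -5/3, d = -1.
So q(u) = -5u^3 - 3u^2 - (5/3)u - 1.
The coefficient of u is -5/3.

-5/3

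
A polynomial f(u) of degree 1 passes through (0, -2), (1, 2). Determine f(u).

Write f(u) = au + b. Substituting each data point gives a linear system:
  b = -2
  a + b = 2
Solving the system yields a = 4, b = -2.
So f(u) = 4u - 2.
Check: f(1) = 2. ✓

f(u) = 4u - 2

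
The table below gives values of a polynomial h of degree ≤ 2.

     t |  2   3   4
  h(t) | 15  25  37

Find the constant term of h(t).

Write h(t) = at^2 + bt + c. Substituting each data point gives a linear system:
  4a + 2b + c = 15
  9a + 3b + c = 25
  16a + 4b + c = 37
Solving the system yields a = 1, b = 5, c = 1.
So h(t) = t^2 + 5t + 1.
The constant term is 1.

1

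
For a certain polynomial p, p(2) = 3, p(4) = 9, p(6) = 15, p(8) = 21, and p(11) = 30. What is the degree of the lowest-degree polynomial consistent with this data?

1

Divided differences on the nodes 2, 4, 6, 8, 11:
  order 0: 3  9  15  21  30
  order 1: 3  3  3  3
  order 2: 0  0  0
  order 3: 0  0
  order 4: 0
The order-1 divided differences are all 3 (nonzero) and every higher order vanishes, so the data lies on a polynomial of degree exactly 1.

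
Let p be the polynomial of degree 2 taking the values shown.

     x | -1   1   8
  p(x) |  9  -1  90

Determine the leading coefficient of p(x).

2

Write p(x) = ax^2 + bx + c. Substituting each data point gives a linear system:
  a - b + c = 9
  a + b + c = -1
  64a + 8b + c = 90
Solving the system yields a = 2, b = -5, c = 2.
So p(x) = 2x² - 5x + 2.
The leading coefficient is 2.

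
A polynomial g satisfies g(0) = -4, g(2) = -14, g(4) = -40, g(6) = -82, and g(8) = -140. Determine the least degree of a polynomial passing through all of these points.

Forward differences of the values at u = 0, 2, 4, 6, 8:
  g  : -4  -14  -40  -82  -140
  Δ  : -10  -26  -42  -58
  Δ^2: -16  -16  -16
  Δ^3: 0  0
  Δ^4: 0
The second differences are constant (-16) and nonzero, while all higher differences vanish, so the minimal degree is 2.

2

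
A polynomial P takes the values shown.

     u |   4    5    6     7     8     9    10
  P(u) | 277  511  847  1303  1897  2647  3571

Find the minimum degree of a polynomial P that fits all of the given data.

Forward differences of the values at u = 4, 5, 6, 7, 8, 9, 10:
  P  : 277  511  847  1303  1897  2647  3571
  Δ  : 234  336  456  594  750  924
  Δ^2: 102  120  138  156  174
  Δ^3: 18  18  18  18
  Δ^4: 0  0  0
  Δ^5: 0  0
  Δ^6: 0
The third differences are constant (18) and nonzero, while all higher differences vanish, so the minimal degree is 3.

3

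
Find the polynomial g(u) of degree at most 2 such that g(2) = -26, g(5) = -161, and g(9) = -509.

g(u) = -6u^2 - 3u + 4

Using the Lagrange interpolation formula with nodes 2, 5, 9:
  L_0(u) = (u - 5)(u - 9) / 21
  L_1(u) = (u - 2)(u - 9) / -12
  L_2(u) = (u - 2)(u - 5) / 28
Then g(u) = -26·L_0(u) - 161·L_1(u) - 509·L_2(u).
Expanding and collecting terms gives g(u) = -6u^2 - 3u + 4.
Check: g(9) = -509. ✓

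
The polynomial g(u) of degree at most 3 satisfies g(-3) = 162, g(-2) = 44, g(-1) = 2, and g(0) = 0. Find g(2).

Using the Lagrange interpolation formula with nodes -3, -2, -1, 0:
  L_0(u) = (u + 2)(u + 1)u / -6
  L_1(u) = (u + 3)(u + 1)u / 2
  L_2(u) = (u + 3)(u + 2)u / -2
  L_3(u) = (u + 3)(u + 2)(u + 1) / 6
Then g(u) = 162·L_0(u) + 44·L_1(u) + 2·L_2(u) + 0·L_3(u).
Expanding and collecting terms gives g(u) = -6u³ + 2u² + 6u.
Evaluating at u = 2: g(2) = -28.

-28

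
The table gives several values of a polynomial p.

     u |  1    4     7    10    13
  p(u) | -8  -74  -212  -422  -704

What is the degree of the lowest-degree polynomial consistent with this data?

2

Forward differences of the values at u = 1, 4, 7, 10, 13:
  p  : -8  -74  -212  -422  -704
  Δ  : -66  -138  -210  -282
  Δ^2: -72  -72  -72
  Δ^3: 0  0
  Δ^4: 0
The second differences are constant (-72) and nonzero, while all higher differences vanish, so the minimal degree is 2.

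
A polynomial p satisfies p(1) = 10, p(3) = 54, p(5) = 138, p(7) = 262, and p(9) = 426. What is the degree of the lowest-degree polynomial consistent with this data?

Forward differences of the values at t = 1, 3, 5, 7, 9:
  p  : 10  54  138  262  426
  Δ  : 44  84  124  164
  Δ^2: 40  40  40
  Δ^3: 0  0
  Δ^4: 0
The second differences are constant (40) and nonzero, while all higher differences vanish, so the minimal degree is 2.

2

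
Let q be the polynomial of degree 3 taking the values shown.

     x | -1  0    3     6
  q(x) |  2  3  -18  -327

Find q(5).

-172

Using the Lagrange interpolation formula with nodes -1, 0, 3, 6:
  L_0(x) = x(x - 3)(x - 6) / -28
  L_1(x) = (x + 1)(x - 3)(x - 6) / 18
  L_2(x) = (x + 1)x(x - 6) / -36
  L_3(x) = (x + 1)x(x - 3) / 126
Then q(x) = 2·L_0(x) + 3·L_1(x) - 18·L_2(x) - 327·L_3(x).
Expanding and collecting terms gives q(x) = -2x³ + 2x² + 5x + 3.
Evaluating at x = 5: q(5) = -172.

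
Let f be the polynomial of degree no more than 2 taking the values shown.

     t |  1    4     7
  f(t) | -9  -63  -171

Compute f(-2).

Using the Lagrange interpolation formula with nodes 1, 4, 7:
  L_0(t) = (t - 4)(t - 7) / 18
  L_1(t) = (t - 1)(t - 7) / -9
  L_2(t) = (t - 1)(t - 4) / 18
Then f(t) = -9·L_0(t) - 63·L_1(t) - 171·L_2(t).
Expanding and collecting terms gives f(t) = -3t² - 3t - 3.
Evaluating at t = -2: f(-2) = -9.

-9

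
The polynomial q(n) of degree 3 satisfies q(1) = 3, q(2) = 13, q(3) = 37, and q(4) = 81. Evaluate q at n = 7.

Using the Lagrange interpolation formula with nodes 1, 2, 3, 4:
  L_0(n) = (n - 2)(n - 3)(n - 4) / -6
  L_1(n) = (n - 1)(n - 3)(n - 4) / 2
  L_2(n) = (n - 1)(n - 2)(n - 4) / -2
  L_3(n) = (n - 1)(n - 2)(n - 3) / 6
Then q(n) = 3·L_0(n) + 13·L_1(n) + 37·L_2(n) + 81·L_3(n).
Expanding and collecting terms gives q(n) = n^3 + n^2 + 1.
Evaluating at n = 7: q(7) = 393.

393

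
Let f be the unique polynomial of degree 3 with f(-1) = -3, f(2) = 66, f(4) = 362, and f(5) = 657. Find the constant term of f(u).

Write f(u) = au^3 + bu^2 + cu + d. Substituting each data point gives a linear system:
  -a + b - c + d = -3
  8a + 4b + 2c + d = 66
  64a + 16b + 4c + d = 362
  125a + 25b + 5c + d = 657
Solving the system yields a = 4, b = 5, c = 6, d = 2.
So f(u) = 4u³ + 5u² + 6u + 2.
The constant term is 2.

2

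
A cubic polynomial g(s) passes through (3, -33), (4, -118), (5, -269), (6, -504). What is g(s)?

Write g(s) = as^3 + bs^2 + cs + d. Substituting each data point gives a linear system:
  27a + 9b + 3c + d = -33
  64a + 16b + 4c + d = -118
  125a + 25b + 5c + d = -269
  216a + 36b + 6c + d = -504
Solving the system yields a = -3, b = 3, c = 5, d = 6.
So g(s) = -3s^3 + 3s^2 + 5s + 6.
Check: g(4) = -118. ✓

g(s) = -3s^3 + 3s^2 + 5s + 6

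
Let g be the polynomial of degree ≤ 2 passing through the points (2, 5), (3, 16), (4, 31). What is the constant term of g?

-5

Write g(t) = at^2 + bt + c. Substituting each data point gives a linear system:
  4a + 2b + c = 5
  9a + 3b + c = 16
  16a + 4b + c = 31
Solving the system yields a = 2, b = 1, c = -5.
So g(t) = 2t² + t - 5.
The constant term is -5.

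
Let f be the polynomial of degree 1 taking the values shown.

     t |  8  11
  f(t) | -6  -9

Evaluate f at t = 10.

Using the Lagrange interpolation formula with nodes 8, 11:
  L_0(t) = (t - 11) / -3
  L_1(t) = (t - 8) / 3
Then f(t) = -6·L_0(t) - 9·L_1(t).
Expanding and collecting terms gives f(t) = -t + 2.
Evaluating at t = 10: f(10) = -8.

-8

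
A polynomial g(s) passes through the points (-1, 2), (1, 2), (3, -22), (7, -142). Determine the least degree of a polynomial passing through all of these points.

Divided differences on the nodes -1, 1, 3, 7:
  order 0: 2  2  -22  -142
  order 1: 0  -12  -30
  order 2: -3  -3
  order 3: 0
The order-2 divided differences are all -3 (nonzero) and every higher order vanishes, so the data lies on a polynomial of degree exactly 2.

2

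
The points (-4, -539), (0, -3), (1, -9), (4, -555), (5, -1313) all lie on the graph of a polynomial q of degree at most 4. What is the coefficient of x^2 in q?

Write q(x) = ax^4 + bx^3 + cx^2 + dx + e. Substituting each data point gives a linear system:
  256a - 64b + 16c - 4d + e = -539
  e = -3
  a + b + c + d + e = -9
  256a + 64b + 16c + 4d + e = -555
  625a + 125b + 25c + 5d + e = -1313
Solving the system yields a = -2, b = 0, c = -2, d = -2, e = -3.
So q(x) = -2x⁴ - 2x² - 2x - 3.
The coefficient of x^2 is -2.

-2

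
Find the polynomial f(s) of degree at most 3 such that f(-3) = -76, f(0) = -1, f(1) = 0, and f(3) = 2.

Using the Lagrange interpolation formula with nodes -3, 0, 1, 3:
  L_0(s) = s(s - 1)(s - 3) / -72
  L_1(s) = (s + 3)(s - 1)(s - 3) / 9
  L_2(s) = (s + 3)s(s - 3) / -8
  L_3(s) = (s + 3)s(s - 1) / 36
Then f(s) = -76·L_0(s) - 1·L_1(s) + 0·L_2(s) + 2·L_3(s).
Expanding and collecting terms gives f(s) = s³ - 4s² + 4s - 1.
Check: f(0) = -1. ✓

f(s) = s^3 - 4s^2 + 4s - 1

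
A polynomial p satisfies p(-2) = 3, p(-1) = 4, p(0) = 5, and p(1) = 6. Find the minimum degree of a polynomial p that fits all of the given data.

1

Forward differences of the values at x = -2, -1, 0, 1:
  p  : 3  4  5  6
  Δ  : 1  1  1
  Δ^2: 0  0
  Δ^3: 0
The first differences are constant (1) and nonzero, while all higher differences vanish, so the minimal degree is 1.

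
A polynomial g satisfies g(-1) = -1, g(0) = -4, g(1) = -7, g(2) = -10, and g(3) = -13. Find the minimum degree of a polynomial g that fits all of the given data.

1

Forward differences of the values at t = -1, 0, 1, 2, 3:
  g  : -1  -4  -7  -10  -13
  Δ  : -3  -3  -3  -3
  Δ^2: 0  0  0
  Δ^3: 0  0
  Δ^4: 0
The first differences are constant (-3) and nonzero, while all higher differences vanish, so the minimal degree is 1.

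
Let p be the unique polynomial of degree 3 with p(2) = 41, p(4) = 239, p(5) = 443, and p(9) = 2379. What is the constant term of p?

Write p(x) = ax^3 + bx^2 + cx + d. Substituting each data point gives a linear system:
  8a + 4b + 2c + d = 41
  64a + 16b + 4c + d = 239
  125a + 25b + 5c + d = 443
  729a + 81b + 9c + d = 2379
Solving the system yields a = 3, b = 2, c = 3, d = 3.
So p(x) = 3x^3 + 2x^2 + 3x + 3.
The constant term is 3.

3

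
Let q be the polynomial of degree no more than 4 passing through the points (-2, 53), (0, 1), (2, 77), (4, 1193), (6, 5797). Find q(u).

Write q(u) = au^4 + bu^3 + cu^2 + du + e. Substituting each data point gives a linear system:
  16a - 8b + 4c - 2d + e = 53
  e = 1
  16a + 8b + 4c + 2d + e = 77
  256a + 64b + 16c + 4d + e = 1193
  1296a + 216b + 36c + 6d + e = 5797
Solving the system yields a = 4, b = 3, c = 0, d = -6, e = 1.
So q(u) = 4u⁴ + 3u³ - 6u + 1.
Check: q(0) = 1. ✓

q(u) = 4u^4 + 3u^3 - 6u + 1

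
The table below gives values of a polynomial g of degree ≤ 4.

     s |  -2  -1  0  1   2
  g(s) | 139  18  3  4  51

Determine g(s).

Using the Lagrange interpolation formula with nodes -2, -1, 0, 1, 2:
  L_0(s) = (s + 1)s(s - 1)(s - 2) / 24
  L_1(s) = (s + 2)s(s - 1)(s - 2) / -6
  L_2(s) = (s + 2)(s + 1)(s - 1)(s - 2) / 4
  L_3(s) = (s + 2)(s + 1)s(s - 2) / -6
  L_4(s) = (s + 2)(s + 1)s(s - 1) / 24
Then g(s) = 139·L_0(s) + 18·L_1(s) + 3·L_2(s) + 4·L_3(s) + 51·L_4(s).
Expanding and collecting terms gives g(s) = 5s⁴ - 5s³ + 3s² - 2s + 3.
Check: g(-1) = 18. ✓

g(s) = 5s^4 - 5s^3 + 3s^2 - 2s + 3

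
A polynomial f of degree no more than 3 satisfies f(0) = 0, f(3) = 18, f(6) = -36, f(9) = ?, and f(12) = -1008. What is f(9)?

-324

The 4 known points determine the degree-3 polynomial uniquely.
Write f(u) = au^3 + bu^2 + cu + d. Substituting each data point gives a linear system:
  d = 0
  27a + 9b + 3c + d = 18
  216a + 36b + 6c + d = -36
  1728a + 144b + 12c + d = -1008
Solving the system yields a = -1, b = 5, c = 0, d = 0.
So f(u) = -u³ + 5u².
Then f(9) = -324.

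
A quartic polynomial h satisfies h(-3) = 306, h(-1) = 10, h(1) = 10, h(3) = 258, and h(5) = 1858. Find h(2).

61

Using the Lagrange interpolation formula with nodes -3, -1, 1, 3, 5:
  L_0(s) = (s + 1)(s - 1)(s - 3)(s - 5) / 384
  L_1(s) = (s + 3)(s - 1)(s - 3)(s - 5) / -96
  L_2(s) = (s + 3)(s + 1)(s - 3)(s - 5) / 64
  L_3(s) = (s + 3)(s + 1)(s - 1)(s - 5) / -96
  L_4(s) = (s + 3)(s + 1)(s - 1)(s - 3) / 384
Then h(s) = 306·L_0(s) + 10·L_1(s) + 10·L_2(s) + 258·L_3(s) + 1858·L_4(s).
Expanding and collecting terms gives h(s) = 3s⁴ - s³ + 4s² + s + 3.
Evaluating at s = 2: h(2) = 61.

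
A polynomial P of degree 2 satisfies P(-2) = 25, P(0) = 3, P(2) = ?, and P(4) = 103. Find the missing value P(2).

29

The 3 known points determine the degree-2 polynomial uniquely.
Write P(n) = an^2 + bn + c. Substituting each data point gives a linear system:
  4a - 2b + c = 25
  c = 3
  16a + 4b + c = 103
Solving the system yields a = 6, b = 1, c = 3.
So P(n) = 6n^2 + n + 3.
Then P(2) = 29.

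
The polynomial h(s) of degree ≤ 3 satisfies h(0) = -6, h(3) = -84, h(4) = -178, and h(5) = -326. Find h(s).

Using the Lagrange interpolation formula with nodes 0, 3, 4, 5:
  L_0(s) = (s - 3)(s - 4)(s - 5) / -60
  L_1(s) = s(s - 4)(s - 5) / 6
  L_2(s) = s(s - 3)(s - 5) / -4
  L_3(s) = s(s - 3)(s - 4) / 10
Then h(s) = -6·L_0(s) - 84·L_1(s) - 178·L_2(s) - 326·L_3(s).
Expanding and collecting terms gives h(s) = -2s^3 - 3s^2 + s - 6.
Check: h(0) = -6. ✓

h(s) = -2s^3 - 3s^2 + s - 6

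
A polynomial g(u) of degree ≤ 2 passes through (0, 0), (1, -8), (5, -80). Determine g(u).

g(u) = -2u^2 - 6u

Write g(u) = au^2 + bu + c. Substituting each data point gives a linear system:
  c = 0
  a + b + c = -8
  25a + 5b + c = -80
Solving the system yields a = -2, b = -6, c = 0.
So g(u) = -2u^2 - 6u.
Check: g(5) = -80. ✓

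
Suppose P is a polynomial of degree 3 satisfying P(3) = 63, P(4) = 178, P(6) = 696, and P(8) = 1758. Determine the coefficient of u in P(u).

-5

Write P(u) = au^3 + bu^2 + cu + d. Substituting each data point gives a linear system:
  27a + 9b + 3c + d = 63
  64a + 16b + 4c + d = 178
  216a + 36b + 6c + d = 696
  512a + 64b + 8c + d = 1758
Solving the system yields a = 4, b = -4, c = -5, d = 6.
So P(u) = 4u³ - 4u² - 5u + 6.
The coefficient of u is -5.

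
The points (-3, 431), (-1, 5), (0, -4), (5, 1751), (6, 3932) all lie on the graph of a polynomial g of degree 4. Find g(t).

Using the Lagrange interpolation formula with nodes -3, -1, 0, 5, 6:
  L_0(t) = (t + 1)t(t - 5)(t - 6) / 432
  L_1(t) = (t + 3)t(t - 5)(t - 6) / -84
  L_2(t) = (t + 3)(t + 1)(t - 5)(t - 6) / 90
  L_3(t) = (t + 3)(t + 1)t(t - 6) / -240
  L_4(t) = (t + 3)(t + 1)t(t - 5) / 378
Then g(t) = 431·L_0(t) + 5·L_1(t) - 4·L_2(t) + 1751·L_3(t) + 3932·L_4(t).
Expanding and collecting terms gives g(t) = 4t^4 - 5t^3 - 4t^2 - 4t - 4.
Check: g(-1) = 5. ✓

g(t) = 4t^4 - 5t^3 - 4t^2 - 4t - 4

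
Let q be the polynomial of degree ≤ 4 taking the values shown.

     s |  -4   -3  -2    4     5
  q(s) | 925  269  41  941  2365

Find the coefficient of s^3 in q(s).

0

Write q(s) = as^4 + bs^3 + cs^2 + ds + e. Substituting each data point gives a linear system:
  256a - 64b + 16c - 4d + e = 925
  81a - 27b + 9c - 3d + e = 269
  16a - 8b + 4c - 2d + e = 41
  256a + 64b + 16c + 4d + e = 941
  625a + 125b + 25c + 5d + e = 2365
Solving the system yields a = 4, b = 0, c = -6, d = 2, e = 5.
So q(s) = 4s⁴ - 6s² + 2s + 5.
The coefficient of s^3 is 0.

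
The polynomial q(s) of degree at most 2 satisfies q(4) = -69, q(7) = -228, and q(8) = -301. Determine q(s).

q(s) = -5s^2 + 2s + 3

Write q(s) = as^2 + bs + c. Substituting each data point gives a linear system:
  16a + 4b + c = -69
  49a + 7b + c = -228
  64a + 8b + c = -301
Solving the system yields a = -5, b = 2, c = 3.
So q(s) = -5s^2 + 2s + 3.
Check: q(7) = -228. ✓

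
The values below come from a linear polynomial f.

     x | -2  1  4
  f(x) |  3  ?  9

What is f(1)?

6

On equispaced nodes a degree-1 polynomial has vanishing second forward difference, so
  f(-2) - 2·f(1) + f(4) = 0.
Substituting the known values and solving for f(1):
  -2·f(1) = -12
  f(1) = 6.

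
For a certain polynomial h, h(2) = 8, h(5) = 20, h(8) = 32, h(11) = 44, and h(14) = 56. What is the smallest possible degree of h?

Forward differences of the values at u = 2, 5, 8, 11, 14:
  h  : 8  20  32  44  56
  Δ  : 12  12  12  12
  Δ^2: 0  0  0
  Δ^3: 0  0
  Δ^4: 0
The first differences are constant (12) and nonzero, while all higher differences vanish, so the minimal degree is 1.

1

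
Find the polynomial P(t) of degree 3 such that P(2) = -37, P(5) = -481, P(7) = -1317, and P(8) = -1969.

P(t) = -4t^3 + 2t^2 - 6t - 1

Write P(t) = at^3 + bt^2 + ct + d. Substituting each data point gives a linear system:
  8a + 4b + 2c + d = -37
  125a + 25b + 5c + d = -481
  343a + 49b + 7c + d = -1317
  512a + 64b + 8c + d = -1969
Solving the system yields a = -4, b = 2, c = -6, d = -1.
So P(t) = -4t^3 + 2t^2 - 6t - 1.
Check: P(2) = -37. ✓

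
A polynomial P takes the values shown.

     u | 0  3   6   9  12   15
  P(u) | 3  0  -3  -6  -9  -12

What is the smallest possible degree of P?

Forward differences of the values at u = 0, 3, 6, 9, 12, 15:
  P  : 3  0  -3  -6  -9  -12
  Δ  : -3  -3  -3  -3  -3
  Δ^2: 0  0  0  0
  Δ^3: 0  0  0
  Δ^4: 0  0
  Δ^5: 0
The first differences are constant (-3) and nonzero, while all higher differences vanish, so the minimal degree is 1.

1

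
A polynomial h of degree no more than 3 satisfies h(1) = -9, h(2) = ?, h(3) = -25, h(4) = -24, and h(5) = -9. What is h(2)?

-18

On equispaced nodes a degree-3 polynomial has vanishing fourth forward difference, so
  h(1) - 4·h(2) + 6·h(3) - 4·h(4) + h(5) = 0.
Substituting the known values and solving for h(2):
  -4·h(2) = 72
  h(2) = -18.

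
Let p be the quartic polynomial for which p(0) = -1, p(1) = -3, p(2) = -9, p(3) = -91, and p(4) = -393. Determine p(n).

Write p(n) = an^4 + bn^3 + cn^2 + dn + e. Substituting each data point gives a linear system:
  e = -1
  a + b + c + d + e = -3
  16a + 8b + 4c + 2d + e = -9
  81a + 27b + 9c + 3d + e = -91
  256a + 64b + 16c + 4d + e = -393
Solving the system yields a = -3, b = 6, c = 1, d = -6, e = -1.
So p(n) = -3n⁴ + 6n³ + n² - 6n - 1.
Check: p(2) = -9. ✓

p(n) = -3n^4 + 6n^3 + n^2 - 6n - 1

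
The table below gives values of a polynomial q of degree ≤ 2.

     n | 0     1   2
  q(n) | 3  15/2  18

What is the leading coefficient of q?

3

Write q(n) = an^2 + bn + c. Substituting each data point gives a linear system:
  c = 3
  a + b + c = 15/2
  4a + 2b + c = 18
Solving the system yields a = 3, b = 3/2, c = 3.
So q(n) = 3n^2 + (3/2)n + 3.
The leading coefficient is 3.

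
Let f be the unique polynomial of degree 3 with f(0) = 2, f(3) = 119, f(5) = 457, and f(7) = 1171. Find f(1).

13

Write f(x) = ax^3 + bx^2 + cx + d. Substituting each data point gives a linear system:
  d = 2
  27a + 9b + 3c + d = 119
  125a + 25b + 5c + d = 457
  343a + 49b + 7c + d = 1171
Solving the system yields a = 3, b = 2, c = 6, d = 2.
So f(x) = 3x^3 + 2x^2 + 6x + 2.
Then f(1) = 13.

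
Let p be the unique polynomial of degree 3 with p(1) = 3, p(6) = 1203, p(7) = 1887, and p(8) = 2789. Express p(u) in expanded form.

Write p(u) = au^3 + bu^2 + cu + d. Substituting each data point gives a linear system:
  a + b + c + d = 3
  216a + 36b + 6c + d = 1203
  343a + 49b + 7c + d = 1887
  512a + 64b + 8c + d = 2789
Solving the system yields a = 5, b = 4, c = -3, d = -3.
So p(u) = 5u³ + 4u² - 3u - 3.
Check: p(1) = 3. ✓

p(u) = 5u^3 + 4u^2 - 3u - 3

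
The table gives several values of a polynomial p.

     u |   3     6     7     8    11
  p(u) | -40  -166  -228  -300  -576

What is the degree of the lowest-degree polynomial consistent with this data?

Divided differences on the nodes 3, 6, 7, 8, 11:
  order 0: -40  -166  -228  -300  -576
  order 1: -42  -62  -72  -92
  order 2: -5  -5  -5
  order 3: 0  0
  order 4: 0
The order-2 divided differences are all -5 (nonzero) and every higher order vanishes, so the data lies on a polynomial of degree exactly 2.

2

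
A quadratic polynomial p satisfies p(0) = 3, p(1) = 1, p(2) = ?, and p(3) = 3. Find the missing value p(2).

1

On equispaced nodes a degree-2 polynomial has vanishing third forward difference, so
  - p(0) + 3·p(1) - 3·p(2) + p(3) = 0.
Substituting the known values and solving for p(2):
  -3·p(2) = -3
  p(2) = 1.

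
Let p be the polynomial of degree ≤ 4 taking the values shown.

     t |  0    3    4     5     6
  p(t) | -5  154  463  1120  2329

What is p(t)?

Write p(t) = at^4 + bt^3 + ct^2 + dt + e. Substituting each data point gives a linear system:
  e = -5
  81a + 27b + 9c + 3d + e = 154
  256a + 64b + 16c + 4d + e = 463
  625a + 125b + 25c + 5d + e = 1120
  1296a + 216b + 36c + 6d + e = 2329
Solving the system yields a = 2, b = -2, c = 4, d = 5, e = -5.
So p(t) = 2t⁴ - 2t³ + 4t² + 5t - 5.
Check: p(4) = 463. ✓

p(t) = 2t^4 - 2t^3 + 4t^2 + 5t - 5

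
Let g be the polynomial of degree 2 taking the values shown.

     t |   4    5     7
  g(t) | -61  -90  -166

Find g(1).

-10

Using the Lagrange interpolation formula with nodes 4, 5, 7:
  L_0(t) = (t - 5)(t - 7) / 3
  L_1(t) = (t - 4)(t - 7) / -2
  L_2(t) = (t - 4)(t - 5) / 6
Then g(t) = -61·L_0(t) - 90·L_1(t) - 166·L_2(t).
Expanding and collecting terms gives g(t) = -3t^2 - 2t - 5.
Evaluating at t = 1: g(1) = -10.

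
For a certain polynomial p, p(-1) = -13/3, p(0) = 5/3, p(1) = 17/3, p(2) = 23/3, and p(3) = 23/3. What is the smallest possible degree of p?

2

Forward differences of the values at n = -1, 0, 1, 2, 3:
  p  : -13/3  5/3  17/3  23/3  23/3
  Δ  : 6  4  2  0
  Δ^2: -2  -2  -2
  Δ^3: 0  0
  Δ^4: 0
The second differences are constant (-2) and nonzero, while all higher differences vanish, so the minimal degree is 2.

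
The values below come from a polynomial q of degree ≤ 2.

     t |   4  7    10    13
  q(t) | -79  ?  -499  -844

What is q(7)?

-244

The 3 known points determine the degree-2 polynomial uniquely.
Write q(t) = at^2 + bt + c. Substituting each data point gives a linear system:
  16a + 4b + c = -79
  100a + 10b + c = -499
  169a + 13b + c = -844
Solving the system yields a = -5, b = 0, c = 1.
So q(t) = -5t^2 + 1.
Then q(7) = -244.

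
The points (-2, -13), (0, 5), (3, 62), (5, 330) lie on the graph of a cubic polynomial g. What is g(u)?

Using the Lagrange interpolation formula with nodes -2, 0, 3, 5:
  L_0(u) = u(u - 3)(u - 5) / -70
  L_1(u) = (u + 2)(u - 3)(u - 5) / 30
  L_2(u) = (u + 2)u(u - 5) / -30
  L_3(u) = (u + 2)u(u - 3) / 70
Then g(u) = -13·L_0(u) + 5·L_1(u) + 62·L_2(u) + 330·L_3(u).
Expanding and collecting terms gives g(u) = 3u^3 - u^2 - 5u + 5.
Check: g(3) = 62. ✓

g(u) = 3u^3 - u^2 - 5u + 5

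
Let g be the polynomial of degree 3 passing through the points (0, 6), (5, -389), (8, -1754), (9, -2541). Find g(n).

g(n) = -4n^3 + 5n^2 - 4n + 6

Using the Lagrange interpolation formula with nodes 0, 5, 8, 9:
  L_0(n) = (n - 5)(n - 8)(n - 9) / -360
  L_1(n) = n(n - 8)(n - 9) / 60
  L_2(n) = n(n - 5)(n - 9) / -24
  L_3(n) = n(n - 5)(n - 8) / 36
Then g(n) = 6·L_0(n) - 389·L_1(n) - 1754·L_2(n) - 2541·L_3(n).
Expanding and collecting terms gives g(n) = -4n^3 + 5n^2 - 4n + 6.
Check: g(8) = -1754. ✓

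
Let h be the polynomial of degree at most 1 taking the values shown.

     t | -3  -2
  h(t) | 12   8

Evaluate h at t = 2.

Using the Lagrange interpolation formula with nodes -3, -2:
  L_0(t) = (t + 2) / -1
  L_1(t) = (t + 3) / 1
Then h(t) = 12·L_0(t) + 8·L_1(t).
Expanding and collecting terms gives h(t) = -4t.
Evaluating at t = 2: h(2) = -8.

-8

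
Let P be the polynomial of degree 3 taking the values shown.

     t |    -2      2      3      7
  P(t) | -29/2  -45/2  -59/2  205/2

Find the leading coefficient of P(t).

1

Write P(t) = at^3 + bt^2 + ct + d. Substituting each data point gives a linear system:
  -8a + 4b - 2c + d = -29/2
  8a + 4b + 2c + d = -45/2
  27a + 9b + 3c + d = -59/2
  343a + 49b + 7c + d = 205/2
Solving the system yields a = 1, b = -4, c = -6, d = -5/2.
So P(t) = t³ - 4t² - 6t - 5/2.
The leading coefficient is 1.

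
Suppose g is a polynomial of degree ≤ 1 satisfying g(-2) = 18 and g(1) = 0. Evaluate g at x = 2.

-6

Using the Lagrange interpolation formula with nodes -2, 1:
  L_0(x) = (x - 1) / -3
  L_1(x) = (x + 2) / 3
Then g(x) = 18·L_0(x) + 0·L_1(x).
Expanding and collecting terms gives g(x) = -6x + 6.
Evaluating at x = 2: g(2) = -6.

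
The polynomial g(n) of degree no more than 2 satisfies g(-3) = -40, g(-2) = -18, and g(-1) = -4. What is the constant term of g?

Write g(n) = an^2 + bn + c. Substituting each data point gives a linear system:
  9a - 3b + c = -40
  4a - 2b + c = -18
  a - b + c = -4
Solving the system yields a = -4, b = 2, c = 2.
So g(n) = -4n^2 + 2n + 2.
The constant term is 2.

2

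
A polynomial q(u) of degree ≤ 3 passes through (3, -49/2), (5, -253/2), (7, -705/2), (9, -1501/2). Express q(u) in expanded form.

q(u) = -u^3 - (1/2)u^2 + 2u + 1

Using the Lagrange interpolation formula with nodes 3, 5, 7, 9:
  L_0(u) = (u - 5)(u - 7)(u - 9) / -48
  L_1(u) = (u - 3)(u - 7)(u - 9) / 16
  L_2(u) = (u - 3)(u - 5)(u - 9) / -16
  L_3(u) = (u - 3)(u - 5)(u - 7) / 48
Then q(u) = -49/2·L_0(u) - 253/2·L_1(u) - 705/2·L_2(u) - 1501/2·L_3(u).
Expanding and collecting terms gives q(u) = -u³ - (1/2)u² + 2u + 1.
Check: q(3) = -49/2. ✓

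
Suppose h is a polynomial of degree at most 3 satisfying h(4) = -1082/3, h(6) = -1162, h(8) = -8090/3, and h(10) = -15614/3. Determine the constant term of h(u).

2

Write h(u) = au^3 + bu^2 + cu + d. Substituting each data point gives a linear system:
  64a + 16b + 4c + d = -1082/3
  216a + 36b + 6c + d = -1162
  512a + 64b + 8c + d = -8090/3
  1000a + 100b + 10c + d = -15614/3
Solving the system yields a = -5, b = -5/3, c = -4, d = 2.
So h(u) = -5u^3 - (5/3)u^2 - 4u + 2.
The constant term is 2.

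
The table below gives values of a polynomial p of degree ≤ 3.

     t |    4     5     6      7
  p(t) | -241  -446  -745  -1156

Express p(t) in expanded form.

Write p(t) = at^3 + bt^2 + ct + d. Substituting each data point gives a linear system:
  64a + 16b + 4c + d = -241
  125a + 25b + 5c + d = -446
  216a + 36b + 6c + d = -745
  343a + 49b + 7c + d = -1156
Solving the system yields a = -3, b = -2, c = -4, d = -1.
So p(t) = -3t^3 - 2t^2 - 4t - 1.
Check: p(7) = -1156. ✓

p(t) = -3t^3 - 2t^2 - 4t - 1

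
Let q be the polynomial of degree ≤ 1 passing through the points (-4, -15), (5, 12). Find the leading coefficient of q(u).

Write q(u) = au + b. Substituting each data point gives a linear system:
  -4a + b = -15
  5a + b = 12
Solving the system yields a = 3, b = -3.
So q(u) = 3u - 3.
The leading coefficient is 3.

3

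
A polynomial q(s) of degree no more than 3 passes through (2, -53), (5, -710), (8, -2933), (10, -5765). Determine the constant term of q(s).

-5

Write q(s) = as^3 + bs^2 + cs + d. Substituting each data point gives a linear system:
  8a + 4b + 2c + d = -53
  125a + 25b + 5c + d = -710
  512a + 64b + 8c + d = -2933
  1000a + 100b + 10c + d = -5765
Solving the system yields a = -6, b = 3, c = -6, d = -5.
So q(s) = -6s³ + 3s² - 6s - 5.
The constant term is -5.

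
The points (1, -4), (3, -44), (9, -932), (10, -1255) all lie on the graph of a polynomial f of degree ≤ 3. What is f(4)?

Using the Lagrange interpolation formula with nodes 1, 3, 9, 10:
  L_0(t) = (t - 3)(t - 9)(t - 10) / -144
  L_1(t) = (t - 1)(t - 9)(t - 10) / 84
  L_2(t) = (t - 1)(t - 3)(t - 10) / -48
  L_3(t) = (t - 1)(t - 3)(t - 9) / 63
Then f(t) = -4·L_0(t) - 44·L_1(t) - 932·L_2(t) - 1255·L_3(t).
Expanding and collecting terms gives f(t) = -t^3 - 3t^2 + 5t - 5.
Evaluating at t = 4: f(4) = -97.

-97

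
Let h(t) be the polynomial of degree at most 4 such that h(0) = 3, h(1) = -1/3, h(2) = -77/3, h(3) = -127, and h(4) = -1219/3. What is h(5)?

Using the Lagrange interpolation formula with nodes 0, 1, 2, 3, 4:
  L_0(t) = (t - 1)(t - 2)(t - 3)(t - 4) / 24
  L_1(t) = t(t - 2)(t - 3)(t - 4) / -6
  L_2(t) = t(t - 1)(t - 3)(t - 4) / 4
  L_3(t) = t(t - 1)(t - 2)(t - 4) / -6
  L_4(t) = t(t - 1)(t - 2)(t - 3) / 24
Then h(t) = 3·L_0(t) - 1/3·L_1(t) - 77/3·L_2(t) - 127·L_3(t) - 1219/3·L_4(t).
Expanding and collecting terms gives h(t) = -2t^4 + 3t^3 - 6t^2 + (5/3)t + 3.
Evaluating at t = 5: h(5) = -3041/3.

-3041/3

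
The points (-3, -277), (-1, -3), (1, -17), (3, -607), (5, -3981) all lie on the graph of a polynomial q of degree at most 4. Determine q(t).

Write q(t) = at^4 + bt^3 + ct^2 + dt + e. Substituting each data point gives a linear system:
  81a - 27b + 9c - 3d + e = -277
  a - b + c - d + e = -3
  a + b + c + d + e = -17
  81a + 27b + 9c + 3d + e = -607
  625a + 125b + 25c + 5d + e = -3981
Solving the system yields a = -5, b = -6, c = -4, d = -1, e = -1.
So q(t) = -5t⁴ - 6t³ - 4t² - t - 1.
Check: q(-3) = -277. ✓

q(t) = -5t^4 - 6t^3 - 4t^2 - t - 1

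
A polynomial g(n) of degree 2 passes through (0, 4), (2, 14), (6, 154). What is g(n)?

Write g(n) = an^2 + bn + c. Substituting each data point gives a linear system:
  c = 4
  4a + 2b + c = 14
  36a + 6b + c = 154
Solving the system yields a = 5, b = -5, c = 4.
So g(n) = 5n^2 - 5n + 4.
Check: g(0) = 4. ✓

g(n) = 5n^2 - 5n + 4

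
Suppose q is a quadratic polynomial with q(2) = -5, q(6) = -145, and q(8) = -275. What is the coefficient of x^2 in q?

-5

Write q(x) = ax^2 + bx + c. Substituting each data point gives a linear system:
  4a + 2b + c = -5
  36a + 6b + c = -145
  64a + 8b + c = -275
Solving the system yields a = -5, b = 5, c = 5.
So q(x) = -5x^2 + 5x + 5.
The leading coefficient is -5.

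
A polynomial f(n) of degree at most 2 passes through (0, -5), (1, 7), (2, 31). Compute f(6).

247

Forward differences of the values at n = 0, 1, 2:
  f  : -5  7  31
  Δ  : 12  24
  Δ^2: 12
The second differences are constant, confirming degree 2.
Interpolating (Newton forward form) and evaluating at n = 6 gives f(6) = 247.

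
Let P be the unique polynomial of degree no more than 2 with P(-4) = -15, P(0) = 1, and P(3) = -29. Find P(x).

Write P(x) = ax^2 + bx + c. Substituting each data point gives a linear system:
  16a - 4b + c = -15
  c = 1
  9a + 3b + c = -29
Solving the system yields a = -2, b = -4, c = 1.
So P(x) = -2x^2 - 4x + 1.
Check: P(-4) = -15. ✓

P(x) = -2x^2 - 4x + 1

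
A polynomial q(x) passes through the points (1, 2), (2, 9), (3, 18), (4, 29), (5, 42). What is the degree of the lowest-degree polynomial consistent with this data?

2

Forward differences of the values at x = 1, 2, 3, 4, 5:
  q  : 2  9  18  29  42
  Δ  : 7  9  11  13
  Δ^2: 2  2  2
  Δ^3: 0  0
  Δ^4: 0
The second differences are constant (2) and nonzero, while all higher differences vanish, so the minimal degree is 2.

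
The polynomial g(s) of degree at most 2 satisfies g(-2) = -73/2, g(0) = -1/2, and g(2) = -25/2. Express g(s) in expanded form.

Using the Lagrange interpolation formula with nodes -2, 0, 2:
  L_0(s) = s(s - 2) / 8
  L_1(s) = (s + 2)(s - 2) / -4
  L_2(s) = (s + 2)s / 8
Then g(s) = -73/2·L_0(s) - 1/2·L_1(s) - 25/2·L_2(s).
Expanding and collecting terms gives g(s) = -6s² + 6s - 1/2.
Check: g(-2) = -73/2. ✓

g(s) = -6s^2 + 6s - 1/2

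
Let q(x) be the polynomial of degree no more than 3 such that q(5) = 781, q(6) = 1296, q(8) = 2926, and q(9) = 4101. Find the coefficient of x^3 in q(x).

Write q(x) = ax^3 + bx^2 + cx + d. Substituting each data point gives a linear system:
  125a + 25b + 5c + d = 781
  216a + 36b + 6c + d = 1296
  512a + 64b + 8c + d = 2926
  729a + 81b + 9c + d = 4101
Solving the system yields a = 5, b = 5, c = 5, d = 6.
So q(x) = 5x^3 + 5x^2 + 5x + 6.
The leading coefficient is 5.

5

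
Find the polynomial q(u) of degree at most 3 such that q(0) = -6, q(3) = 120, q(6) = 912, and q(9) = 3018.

q(u) = 4u^3 + u^2 + 3u - 6

Write q(u) = au^3 + bu^2 + cu + d. Substituting each data point gives a linear system:
  d = -6
  27a + 9b + 3c + d = 120
  216a + 36b + 6c + d = 912
  729a + 81b + 9c + d = 3018
Solving the system yields a = 4, b = 1, c = 3, d = -6.
So q(u) = 4u^3 + u^2 + 3u - 6.
Check: q(3) = 120. ✓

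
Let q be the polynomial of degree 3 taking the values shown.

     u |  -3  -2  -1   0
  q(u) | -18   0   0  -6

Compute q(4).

150

Using the Lagrange interpolation formula with nodes -3, -2, -1, 0:
  L_0(u) = (u + 2)(u + 1)u / -6
  L_1(u) = (u + 3)(u + 1)u / 2
  L_2(u) = (u + 3)(u + 2)u / -2
  L_3(u) = (u + 3)(u + 2)(u + 1) / 6
Then q(u) = -18·L_0(u) + 0·L_1(u) + 0·L_2(u) - 6·L_3(u).
Expanding and collecting terms gives q(u) = 2u^3 + 3u^2 - 5u - 6.
Evaluating at u = 4: q(4) = 150.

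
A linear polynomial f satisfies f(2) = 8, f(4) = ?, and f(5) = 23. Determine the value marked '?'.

18

The 2 known points determine the degree-1 polynomial uniquely.
Write f(t) = at + b. Substituting each data point gives a linear system:
  2a + b = 8
  5a + b = 23
Solving the system yields a = 5, b = -2.
So f(t) = 5t - 2.
Then f(4) = 18.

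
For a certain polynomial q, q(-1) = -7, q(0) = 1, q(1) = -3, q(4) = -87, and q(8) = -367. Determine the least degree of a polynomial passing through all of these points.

2

Divided differences on the nodes -1, 0, 1, 4, 8:
  order 0: -7  1  -3  -87  -367
  order 1: 8  -4  -28  -70
  order 2: -6  -6  -6
  order 3: 0  0
  order 4: 0
The order-2 divided differences are all -6 (nonzero) and every higher order vanishes, so the data lies on a polynomial of degree exactly 2.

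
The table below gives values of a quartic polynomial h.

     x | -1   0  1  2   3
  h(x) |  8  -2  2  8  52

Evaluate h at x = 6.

Using the Lagrange interpolation formula with nodes -1, 0, 1, 2, 3:
  L_0(x) = x(x - 1)(x - 2)(x - 3) / 24
  L_1(x) = (x + 1)(x - 1)(x - 2)(x - 3) / -6
  L_2(x) = (x + 1)x(x - 2)(x - 3) / 4
  L_3(x) = (x + 1)x(x - 1)(x - 3) / -6
  L_4(x) = (x + 1)x(x - 1)(x - 2) / 24
Then h(x) = 8·L_0(x) - 2·L_1(x) + 2·L_2(x) + 8·L_3(x) + 52·L_4(x).
Expanding and collecting terms gives h(x) = 2x^4 - 6x^3 + 5x^2 + 3x - 2.
Evaluating at x = 6: h(6) = 1492.

1492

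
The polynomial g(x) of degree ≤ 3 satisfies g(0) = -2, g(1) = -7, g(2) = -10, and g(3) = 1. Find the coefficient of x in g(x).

-2

Write g(x) = ax^3 + bx^2 + cx + d. Substituting each data point gives a linear system:
  d = -2
  a + b + c + d = -7
  8a + 4b + 2c + d = -10
  27a + 9b + 3c + d = 1
Solving the system yields a = 2, b = -5, c = -2, d = -2.
So g(x) = 2x³ - 5x² - 2x - 2.
The coefficient of x is -2.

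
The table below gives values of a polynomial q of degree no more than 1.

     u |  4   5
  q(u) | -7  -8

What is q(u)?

Write q(u) = au + b. Substituting each data point gives a linear system:
  4a + b = -7
  5a + b = -8
Solving the system yields a = -1, b = -3.
So q(u) = -u - 3.
Check: q(4) = -7. ✓

q(u) = -u - 3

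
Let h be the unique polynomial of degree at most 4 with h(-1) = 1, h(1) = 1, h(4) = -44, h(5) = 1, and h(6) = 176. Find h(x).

Write h(x) = ax^4 + bx^3 + cx^2 + dx + e. Substituting each data point gives a linear system:
  a - b + c - d + e = 1
  a + b + c + d + e = 1
  256a + 64b + 16c + 4d + e = -44
  625a + 125b + 25c + 5d + e = 1
  1296a + 216b + 36c + 6d + e = 176
Solving the system yields a = 1, b = -6, c = 4, d = 6, e = -4.
So h(x) = x^4 - 6x^3 + 4x^2 + 6x - 4.
Check: h(4) = -44. ✓

h(x) = x^4 - 6x^3 + 4x^2 + 6x - 4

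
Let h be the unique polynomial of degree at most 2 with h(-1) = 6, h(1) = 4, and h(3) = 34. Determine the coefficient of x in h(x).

-1

Write h(x) = ax^2 + bx + c. Substituting each data point gives a linear system:
  a - b + c = 6
  a + b + c = 4
  9a + 3b + c = 34
Solving the system yields a = 4, b = -1, c = 1.
So h(x) = 4x^2 - x + 1.
The coefficient of x is -1.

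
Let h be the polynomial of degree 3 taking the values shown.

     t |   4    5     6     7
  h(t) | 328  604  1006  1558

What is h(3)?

Forward differences of the values at t = 4, 5, 6, 7:
  h  : 328  604  1006  1558
  Δ  : 276  402  552
  Δ^2: 126  150
  Δ^3: 24
The third differences are constant, confirming degree 3.
Interpolating (Newton forward form) and evaluating at t = 3 gives h(3) = 154.

154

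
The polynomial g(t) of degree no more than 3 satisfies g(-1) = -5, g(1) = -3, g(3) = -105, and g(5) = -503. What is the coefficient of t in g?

Write g(t) = at^3 + bt^2 + ct + d. Substituting each data point gives a linear system:
  -a + b - c + d = -5
  a + b + c + d = -3
  27a + 9b + 3c + d = -105
  125a + 25b + 5c + d = -503
Solving the system yields a = -4, b = -1, c = 5, d = -3.
So g(t) = -4t^3 - t^2 + 5t - 3.
The coefficient of t is 5.

5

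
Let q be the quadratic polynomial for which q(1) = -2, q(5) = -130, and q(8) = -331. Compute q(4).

Write q(s) = as^2 + bs + c. Substituting each data point gives a linear system:
  a + b + c = -2
  25a + 5b + c = -130
  64a + 8b + c = -331
Solving the system yields a = -5, b = -2, c = 5.
So q(s) = -5s² - 2s + 5.
Then q(4) = -83.

-83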